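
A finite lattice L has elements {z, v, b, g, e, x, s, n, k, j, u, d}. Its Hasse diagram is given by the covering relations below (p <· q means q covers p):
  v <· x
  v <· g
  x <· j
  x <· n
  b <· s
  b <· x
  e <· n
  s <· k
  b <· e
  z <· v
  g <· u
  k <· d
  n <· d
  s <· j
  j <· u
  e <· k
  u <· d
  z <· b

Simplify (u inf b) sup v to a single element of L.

u ∧ b = b
b ∨ v = x

x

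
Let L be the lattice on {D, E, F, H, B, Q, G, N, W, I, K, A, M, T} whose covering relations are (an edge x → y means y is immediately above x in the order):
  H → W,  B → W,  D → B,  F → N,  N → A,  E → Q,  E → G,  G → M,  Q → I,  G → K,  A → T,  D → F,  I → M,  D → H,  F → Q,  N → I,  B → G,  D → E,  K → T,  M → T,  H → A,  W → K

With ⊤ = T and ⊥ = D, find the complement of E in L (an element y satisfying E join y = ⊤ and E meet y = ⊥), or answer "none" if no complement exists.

A

Need y with E ∨ y = T and E ∧ y = D.
Checking each element gives: A.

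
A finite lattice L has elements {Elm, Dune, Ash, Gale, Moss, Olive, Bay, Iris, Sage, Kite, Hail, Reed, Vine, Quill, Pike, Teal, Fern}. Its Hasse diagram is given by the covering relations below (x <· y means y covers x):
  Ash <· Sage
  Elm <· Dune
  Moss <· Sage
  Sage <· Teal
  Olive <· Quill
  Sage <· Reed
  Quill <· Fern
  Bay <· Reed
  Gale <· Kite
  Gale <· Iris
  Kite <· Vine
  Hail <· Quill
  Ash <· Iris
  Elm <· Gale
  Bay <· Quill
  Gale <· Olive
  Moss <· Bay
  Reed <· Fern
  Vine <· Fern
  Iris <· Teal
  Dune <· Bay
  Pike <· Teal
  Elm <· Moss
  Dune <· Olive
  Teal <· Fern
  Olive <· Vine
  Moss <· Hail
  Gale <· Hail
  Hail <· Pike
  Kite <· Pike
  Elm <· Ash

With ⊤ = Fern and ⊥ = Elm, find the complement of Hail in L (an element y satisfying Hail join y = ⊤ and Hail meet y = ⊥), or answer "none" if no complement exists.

none

For every candidate y, either Hail ∨ y ≠ Fern or Hail ∧ y ≠ Elm; no complement exists.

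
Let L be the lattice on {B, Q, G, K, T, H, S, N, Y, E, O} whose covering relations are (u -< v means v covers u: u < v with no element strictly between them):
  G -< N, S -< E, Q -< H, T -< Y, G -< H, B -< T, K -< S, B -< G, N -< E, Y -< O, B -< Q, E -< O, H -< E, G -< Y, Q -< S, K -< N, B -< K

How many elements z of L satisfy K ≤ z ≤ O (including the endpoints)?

The interval [K, O] = {E, K, N, O, S}, which has 5 elements.

5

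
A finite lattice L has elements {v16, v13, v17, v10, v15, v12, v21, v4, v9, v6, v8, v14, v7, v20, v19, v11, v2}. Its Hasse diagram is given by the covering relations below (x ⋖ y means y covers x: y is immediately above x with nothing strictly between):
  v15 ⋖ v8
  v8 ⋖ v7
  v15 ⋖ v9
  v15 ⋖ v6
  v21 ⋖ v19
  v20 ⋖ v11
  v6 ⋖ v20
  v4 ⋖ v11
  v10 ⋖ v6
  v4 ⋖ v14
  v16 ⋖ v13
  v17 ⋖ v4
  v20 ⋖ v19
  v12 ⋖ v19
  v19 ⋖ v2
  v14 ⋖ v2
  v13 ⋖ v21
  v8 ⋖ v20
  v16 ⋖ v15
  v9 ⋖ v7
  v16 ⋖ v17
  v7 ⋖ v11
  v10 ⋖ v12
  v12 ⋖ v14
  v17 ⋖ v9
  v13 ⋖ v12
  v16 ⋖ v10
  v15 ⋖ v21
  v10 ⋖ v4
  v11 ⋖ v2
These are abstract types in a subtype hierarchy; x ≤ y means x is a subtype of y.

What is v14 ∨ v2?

v2

Common upper bounds of {v14, v2}: v2.
The least among these is v2.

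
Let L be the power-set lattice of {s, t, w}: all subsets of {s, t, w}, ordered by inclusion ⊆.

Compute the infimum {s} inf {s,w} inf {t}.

{}

Common lower bounds of {{s}, {s,w}, {t}}: {}.
The greatest among these is {}.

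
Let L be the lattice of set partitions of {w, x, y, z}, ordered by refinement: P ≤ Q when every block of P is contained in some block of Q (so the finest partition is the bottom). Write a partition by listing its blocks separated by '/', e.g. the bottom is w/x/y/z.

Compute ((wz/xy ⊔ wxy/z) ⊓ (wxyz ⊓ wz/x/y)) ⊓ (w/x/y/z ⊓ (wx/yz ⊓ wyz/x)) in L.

wz/xy ∨ wxy/z = wxyz
wxyz ∧ wz/x/y = wz/x/y
wxyz ∧ wz/x/y = wz/x/y
wx/yz ∧ wyz/x = w/x/yz
w/x/y/z ∧ w/x/yz = w/x/y/z
wz/x/y ∧ w/x/y/z = w/x/y/z

w/x/y/z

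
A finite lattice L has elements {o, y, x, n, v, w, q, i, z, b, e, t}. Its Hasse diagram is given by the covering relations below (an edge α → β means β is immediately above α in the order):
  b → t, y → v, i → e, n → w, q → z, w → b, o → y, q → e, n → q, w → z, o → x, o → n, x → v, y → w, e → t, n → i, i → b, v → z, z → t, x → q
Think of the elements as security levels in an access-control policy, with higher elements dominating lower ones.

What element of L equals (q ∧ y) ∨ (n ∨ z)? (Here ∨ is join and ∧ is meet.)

z

q ∧ y = o
n ∨ z = z
o ∨ z = z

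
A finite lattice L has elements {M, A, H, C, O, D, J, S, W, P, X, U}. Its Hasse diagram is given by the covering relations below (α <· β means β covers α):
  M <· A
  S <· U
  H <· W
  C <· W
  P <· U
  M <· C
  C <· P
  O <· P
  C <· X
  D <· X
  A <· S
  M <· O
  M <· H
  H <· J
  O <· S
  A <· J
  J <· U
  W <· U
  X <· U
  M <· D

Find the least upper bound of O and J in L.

Common upper bounds of {O, J}: U.
The least among these is U.

U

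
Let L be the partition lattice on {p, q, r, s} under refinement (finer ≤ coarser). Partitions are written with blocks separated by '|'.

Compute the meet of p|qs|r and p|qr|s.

The meet (common refinement) of p|qs|r and p|qr|s intersects blocks pairwise, giving p|q|r|s.

p|q|r|s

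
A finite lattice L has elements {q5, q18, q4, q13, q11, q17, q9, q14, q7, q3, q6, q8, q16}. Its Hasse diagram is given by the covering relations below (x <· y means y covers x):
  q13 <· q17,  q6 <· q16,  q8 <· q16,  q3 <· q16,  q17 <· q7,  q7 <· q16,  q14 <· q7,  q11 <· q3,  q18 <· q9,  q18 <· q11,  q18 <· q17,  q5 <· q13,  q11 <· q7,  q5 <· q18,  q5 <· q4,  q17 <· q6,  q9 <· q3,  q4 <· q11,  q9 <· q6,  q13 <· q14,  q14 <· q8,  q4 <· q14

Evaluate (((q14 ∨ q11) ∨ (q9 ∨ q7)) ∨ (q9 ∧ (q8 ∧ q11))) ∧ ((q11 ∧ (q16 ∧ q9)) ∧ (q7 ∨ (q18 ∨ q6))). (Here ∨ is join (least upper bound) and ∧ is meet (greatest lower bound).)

q14 ∨ q11 = q7
q9 ∨ q7 = q16
q7 ∨ q16 = q16
q8 ∧ q11 = q4
q9 ∧ q4 = q5
q16 ∨ q5 = q16
q16 ∧ q9 = q9
q11 ∧ q9 = q18
q18 ∨ q6 = q6
q7 ∨ q6 = q16
q18 ∧ q16 = q18
q16 ∧ q18 = q18

q18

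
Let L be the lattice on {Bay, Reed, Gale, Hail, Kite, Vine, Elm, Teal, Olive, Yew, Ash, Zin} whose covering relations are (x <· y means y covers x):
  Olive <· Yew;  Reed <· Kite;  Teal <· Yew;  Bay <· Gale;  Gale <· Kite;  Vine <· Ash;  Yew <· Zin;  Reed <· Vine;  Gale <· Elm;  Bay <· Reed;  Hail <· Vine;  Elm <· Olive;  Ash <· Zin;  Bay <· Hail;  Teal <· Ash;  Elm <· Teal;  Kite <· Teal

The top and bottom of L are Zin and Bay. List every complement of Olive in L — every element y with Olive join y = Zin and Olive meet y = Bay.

Hail, Vine

Need y with Olive ∨ y = Zin and Olive ∧ y = Bay.
Checking each element gives: Hail, Vine.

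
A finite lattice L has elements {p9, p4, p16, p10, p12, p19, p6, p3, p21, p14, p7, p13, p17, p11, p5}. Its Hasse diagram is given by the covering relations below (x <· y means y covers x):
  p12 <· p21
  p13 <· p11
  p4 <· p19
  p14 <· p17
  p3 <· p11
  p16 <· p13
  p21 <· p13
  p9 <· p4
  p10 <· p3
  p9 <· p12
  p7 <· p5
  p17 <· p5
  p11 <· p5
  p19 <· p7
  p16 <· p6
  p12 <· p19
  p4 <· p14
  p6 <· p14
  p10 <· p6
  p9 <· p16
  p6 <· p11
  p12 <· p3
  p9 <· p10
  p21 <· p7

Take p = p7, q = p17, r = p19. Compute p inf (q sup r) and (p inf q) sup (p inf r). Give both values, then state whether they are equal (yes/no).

p7; p19; no

q sup r = p5, so p inf (q sup r) = p7 inf p5 = p7.
p inf q = p4 and p inf r = p19, so (p inf q) sup (p inf r) = p4 sup p19 = p19.
Equal: no.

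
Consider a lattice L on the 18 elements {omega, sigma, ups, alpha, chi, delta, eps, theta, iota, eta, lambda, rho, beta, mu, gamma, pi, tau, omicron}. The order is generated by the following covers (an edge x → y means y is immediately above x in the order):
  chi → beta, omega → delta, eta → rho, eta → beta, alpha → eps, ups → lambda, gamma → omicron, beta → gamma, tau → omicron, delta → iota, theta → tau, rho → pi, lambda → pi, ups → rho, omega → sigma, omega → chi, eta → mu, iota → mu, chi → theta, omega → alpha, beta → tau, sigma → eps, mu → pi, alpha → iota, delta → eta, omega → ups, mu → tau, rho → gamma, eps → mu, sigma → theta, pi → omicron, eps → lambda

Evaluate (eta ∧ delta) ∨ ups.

eta ∧ delta = delta
delta ∨ ups = rho

rho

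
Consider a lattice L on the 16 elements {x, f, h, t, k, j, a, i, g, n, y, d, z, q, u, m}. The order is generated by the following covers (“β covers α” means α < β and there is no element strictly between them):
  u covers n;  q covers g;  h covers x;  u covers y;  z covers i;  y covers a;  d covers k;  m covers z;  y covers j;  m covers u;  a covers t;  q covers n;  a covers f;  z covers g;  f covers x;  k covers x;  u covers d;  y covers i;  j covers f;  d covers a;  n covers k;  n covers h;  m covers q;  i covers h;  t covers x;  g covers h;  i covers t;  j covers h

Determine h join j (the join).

j

Common upper bounds of {h, j}: j, m, u, y.
The least among these is j.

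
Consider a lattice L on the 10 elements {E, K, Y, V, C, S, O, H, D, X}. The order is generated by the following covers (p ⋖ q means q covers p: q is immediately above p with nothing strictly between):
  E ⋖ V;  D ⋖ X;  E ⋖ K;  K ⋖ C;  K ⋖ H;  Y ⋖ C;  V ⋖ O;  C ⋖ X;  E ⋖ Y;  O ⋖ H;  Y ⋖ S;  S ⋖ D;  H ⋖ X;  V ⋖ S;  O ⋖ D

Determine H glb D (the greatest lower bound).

O

Common lower bounds of {H, D}: E, O, V.
The greatest among these is O.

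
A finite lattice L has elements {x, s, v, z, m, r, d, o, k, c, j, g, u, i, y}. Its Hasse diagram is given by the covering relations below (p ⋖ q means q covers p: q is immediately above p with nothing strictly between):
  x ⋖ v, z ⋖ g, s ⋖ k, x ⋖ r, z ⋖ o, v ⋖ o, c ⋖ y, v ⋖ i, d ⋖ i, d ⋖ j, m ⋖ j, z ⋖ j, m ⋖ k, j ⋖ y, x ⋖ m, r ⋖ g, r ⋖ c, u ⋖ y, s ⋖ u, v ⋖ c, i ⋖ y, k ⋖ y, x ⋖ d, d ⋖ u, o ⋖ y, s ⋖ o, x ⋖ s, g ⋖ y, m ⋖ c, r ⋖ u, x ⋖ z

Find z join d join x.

Common upper bounds of {z, d, x}: j, y.
The least among these is j.

j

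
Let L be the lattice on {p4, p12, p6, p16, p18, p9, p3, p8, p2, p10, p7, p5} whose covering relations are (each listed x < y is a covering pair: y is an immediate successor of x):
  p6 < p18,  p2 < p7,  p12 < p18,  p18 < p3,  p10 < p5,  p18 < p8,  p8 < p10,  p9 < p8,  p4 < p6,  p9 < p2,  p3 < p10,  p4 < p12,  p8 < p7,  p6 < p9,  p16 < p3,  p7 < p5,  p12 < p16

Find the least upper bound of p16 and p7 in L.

Common upper bounds of {p16, p7}: p5.
The least among these is p5.

p5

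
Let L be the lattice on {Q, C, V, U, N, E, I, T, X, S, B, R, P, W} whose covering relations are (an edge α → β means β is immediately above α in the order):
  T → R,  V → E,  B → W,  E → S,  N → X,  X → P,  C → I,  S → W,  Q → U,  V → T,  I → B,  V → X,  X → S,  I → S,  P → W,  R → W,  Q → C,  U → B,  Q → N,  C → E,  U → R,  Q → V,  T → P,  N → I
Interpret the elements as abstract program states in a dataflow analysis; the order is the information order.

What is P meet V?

V

Common lower bounds of {P, V}: Q, V.
The greatest among these is V.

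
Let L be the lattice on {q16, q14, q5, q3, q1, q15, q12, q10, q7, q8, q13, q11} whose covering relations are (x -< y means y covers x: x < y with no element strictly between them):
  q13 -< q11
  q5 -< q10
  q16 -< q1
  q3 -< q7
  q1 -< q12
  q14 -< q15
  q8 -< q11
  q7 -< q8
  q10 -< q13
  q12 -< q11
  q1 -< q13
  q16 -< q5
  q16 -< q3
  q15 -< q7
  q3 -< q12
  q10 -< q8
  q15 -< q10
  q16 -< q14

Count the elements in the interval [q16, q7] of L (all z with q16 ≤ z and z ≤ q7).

The interval [q16, q7] = {q14, q15, q16, q3, q7}, which has 5 elements.

5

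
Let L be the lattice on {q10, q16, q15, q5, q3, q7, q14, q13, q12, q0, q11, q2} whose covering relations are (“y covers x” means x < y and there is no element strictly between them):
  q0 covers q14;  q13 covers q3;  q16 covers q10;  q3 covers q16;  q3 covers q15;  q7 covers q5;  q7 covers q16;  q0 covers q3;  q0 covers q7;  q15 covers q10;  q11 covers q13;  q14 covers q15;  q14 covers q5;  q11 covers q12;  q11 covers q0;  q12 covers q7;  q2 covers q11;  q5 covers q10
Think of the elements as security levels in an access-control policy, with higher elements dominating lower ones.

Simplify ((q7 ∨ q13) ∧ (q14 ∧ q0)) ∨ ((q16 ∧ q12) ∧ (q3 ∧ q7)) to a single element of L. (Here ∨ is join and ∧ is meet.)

q0

q7 ∨ q13 = q11
q14 ∧ q0 = q14
q11 ∧ q14 = q14
q16 ∧ q12 = q16
q3 ∧ q7 = q16
q16 ∧ q16 = q16
q14 ∨ q16 = q0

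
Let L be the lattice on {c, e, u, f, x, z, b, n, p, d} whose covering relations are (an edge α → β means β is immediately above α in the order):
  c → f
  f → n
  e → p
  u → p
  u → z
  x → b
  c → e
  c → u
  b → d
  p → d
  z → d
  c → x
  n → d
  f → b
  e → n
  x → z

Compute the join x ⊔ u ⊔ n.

d

Common upper bounds of {x, u, n}: d.
The least among these is d.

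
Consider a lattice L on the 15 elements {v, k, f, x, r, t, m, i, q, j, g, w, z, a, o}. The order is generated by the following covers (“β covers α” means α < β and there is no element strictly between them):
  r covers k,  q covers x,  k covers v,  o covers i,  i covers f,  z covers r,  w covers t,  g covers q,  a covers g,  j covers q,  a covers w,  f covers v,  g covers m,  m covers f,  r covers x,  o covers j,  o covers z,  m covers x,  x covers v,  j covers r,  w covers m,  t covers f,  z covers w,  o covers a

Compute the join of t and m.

w

Common upper bounds of {t, m}: a, o, w, z.
The least among these is w.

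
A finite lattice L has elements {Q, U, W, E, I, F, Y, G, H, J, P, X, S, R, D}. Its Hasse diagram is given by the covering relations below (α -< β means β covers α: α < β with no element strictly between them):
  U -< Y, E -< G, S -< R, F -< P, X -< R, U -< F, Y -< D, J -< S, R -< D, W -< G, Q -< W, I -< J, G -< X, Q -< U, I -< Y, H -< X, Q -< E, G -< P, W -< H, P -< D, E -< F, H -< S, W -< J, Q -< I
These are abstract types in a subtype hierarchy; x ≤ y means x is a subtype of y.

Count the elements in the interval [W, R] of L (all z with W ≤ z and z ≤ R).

The interval [W, R] = {G, H, J, R, S, W, X}, which has 7 elements.

7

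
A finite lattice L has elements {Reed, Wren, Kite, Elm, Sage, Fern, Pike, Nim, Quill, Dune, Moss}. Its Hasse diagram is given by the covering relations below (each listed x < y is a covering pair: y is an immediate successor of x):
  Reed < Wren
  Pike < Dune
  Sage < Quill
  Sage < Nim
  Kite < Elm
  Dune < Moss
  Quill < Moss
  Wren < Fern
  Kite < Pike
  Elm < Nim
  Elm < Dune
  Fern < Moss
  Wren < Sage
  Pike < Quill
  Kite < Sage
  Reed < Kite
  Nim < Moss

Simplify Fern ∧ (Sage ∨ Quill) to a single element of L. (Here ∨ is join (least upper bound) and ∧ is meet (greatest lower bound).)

Wren

Sage ∨ Quill = Quill
Fern ∧ Quill = Wren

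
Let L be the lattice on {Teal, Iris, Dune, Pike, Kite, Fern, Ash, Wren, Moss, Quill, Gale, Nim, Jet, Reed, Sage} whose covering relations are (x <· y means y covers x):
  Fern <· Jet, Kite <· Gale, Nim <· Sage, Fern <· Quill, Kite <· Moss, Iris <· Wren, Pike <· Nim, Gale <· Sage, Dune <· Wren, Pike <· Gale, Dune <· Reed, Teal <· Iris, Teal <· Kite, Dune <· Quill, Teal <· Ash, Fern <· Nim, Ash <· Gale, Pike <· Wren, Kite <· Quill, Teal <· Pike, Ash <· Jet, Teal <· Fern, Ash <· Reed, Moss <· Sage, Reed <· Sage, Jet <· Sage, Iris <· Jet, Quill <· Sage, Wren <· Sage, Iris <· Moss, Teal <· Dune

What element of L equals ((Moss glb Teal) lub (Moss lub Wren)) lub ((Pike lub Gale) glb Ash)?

Moss ∧ Teal = Teal
Moss ∨ Wren = Sage
Teal ∨ Sage = Sage
Pike ∨ Gale = Gale
Gale ∧ Ash = Ash
Sage ∨ Ash = Sage

Sage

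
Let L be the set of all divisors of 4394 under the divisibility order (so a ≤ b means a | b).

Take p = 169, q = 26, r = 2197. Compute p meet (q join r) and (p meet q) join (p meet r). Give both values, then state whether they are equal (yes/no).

q join r = 4394, so p meet (q join r) = 169 meet 4394 = 169.
p meet q = 13 and p meet r = 169, so (p meet q) join (p meet r) = 13 join 169 = 169.
Equal: yes.

169; 169; yes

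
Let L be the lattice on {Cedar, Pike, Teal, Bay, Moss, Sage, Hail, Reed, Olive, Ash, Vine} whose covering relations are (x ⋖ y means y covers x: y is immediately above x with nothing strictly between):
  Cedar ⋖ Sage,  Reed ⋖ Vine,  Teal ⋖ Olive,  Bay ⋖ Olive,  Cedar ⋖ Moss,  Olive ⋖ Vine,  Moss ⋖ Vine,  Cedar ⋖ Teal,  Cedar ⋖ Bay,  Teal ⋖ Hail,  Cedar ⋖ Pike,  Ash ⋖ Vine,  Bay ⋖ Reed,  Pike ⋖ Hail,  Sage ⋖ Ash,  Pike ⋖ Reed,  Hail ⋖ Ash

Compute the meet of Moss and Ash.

Common lower bounds of {Moss, Ash}: Cedar.
The greatest among these is Cedar.

Cedar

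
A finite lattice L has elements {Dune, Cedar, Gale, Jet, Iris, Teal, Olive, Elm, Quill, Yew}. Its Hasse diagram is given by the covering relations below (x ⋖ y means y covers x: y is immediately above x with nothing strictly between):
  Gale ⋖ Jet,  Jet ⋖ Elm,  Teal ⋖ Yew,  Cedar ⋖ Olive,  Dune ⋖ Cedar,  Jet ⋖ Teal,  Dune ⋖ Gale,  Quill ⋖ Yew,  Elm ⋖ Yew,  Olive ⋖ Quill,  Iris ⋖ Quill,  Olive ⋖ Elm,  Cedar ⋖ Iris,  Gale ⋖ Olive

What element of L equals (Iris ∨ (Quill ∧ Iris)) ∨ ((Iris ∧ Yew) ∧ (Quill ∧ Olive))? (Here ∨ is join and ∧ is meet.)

Quill ∧ Iris = Iris
Iris ∨ Iris = Iris
Iris ∧ Yew = Iris
Quill ∧ Olive = Olive
Iris ∧ Olive = Cedar
Iris ∨ Cedar = Iris

Iris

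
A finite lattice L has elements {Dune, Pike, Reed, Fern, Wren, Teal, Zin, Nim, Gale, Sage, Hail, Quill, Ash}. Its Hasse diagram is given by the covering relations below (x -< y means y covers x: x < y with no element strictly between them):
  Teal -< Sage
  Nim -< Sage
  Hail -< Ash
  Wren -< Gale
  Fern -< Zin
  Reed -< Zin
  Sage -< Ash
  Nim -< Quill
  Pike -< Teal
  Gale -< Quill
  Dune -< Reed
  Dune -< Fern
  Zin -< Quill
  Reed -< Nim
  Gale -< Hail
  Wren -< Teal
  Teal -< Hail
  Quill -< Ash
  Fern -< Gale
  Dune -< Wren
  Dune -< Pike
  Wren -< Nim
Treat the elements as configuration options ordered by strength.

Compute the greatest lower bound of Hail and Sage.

Common lower bounds of {Hail, Sage}: Dune, Pike, Teal, Wren.
The greatest among these is Teal.

Teal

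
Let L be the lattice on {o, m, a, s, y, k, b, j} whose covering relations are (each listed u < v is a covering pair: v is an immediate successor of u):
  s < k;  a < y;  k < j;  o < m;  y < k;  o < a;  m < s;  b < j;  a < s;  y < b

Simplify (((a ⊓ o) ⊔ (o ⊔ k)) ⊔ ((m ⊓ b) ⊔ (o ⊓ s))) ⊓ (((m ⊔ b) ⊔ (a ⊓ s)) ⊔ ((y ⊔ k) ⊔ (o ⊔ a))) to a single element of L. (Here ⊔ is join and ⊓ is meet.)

a ∧ o = o
o ∨ k = k
o ∨ k = k
m ∧ b = o
o ∧ s = o
o ∨ o = o
k ∨ o = k
m ∨ b = j
a ∧ s = a
j ∨ a = j
y ∨ k = k
o ∨ a = a
k ∨ a = k
j ∨ k = j
k ∧ j = k

k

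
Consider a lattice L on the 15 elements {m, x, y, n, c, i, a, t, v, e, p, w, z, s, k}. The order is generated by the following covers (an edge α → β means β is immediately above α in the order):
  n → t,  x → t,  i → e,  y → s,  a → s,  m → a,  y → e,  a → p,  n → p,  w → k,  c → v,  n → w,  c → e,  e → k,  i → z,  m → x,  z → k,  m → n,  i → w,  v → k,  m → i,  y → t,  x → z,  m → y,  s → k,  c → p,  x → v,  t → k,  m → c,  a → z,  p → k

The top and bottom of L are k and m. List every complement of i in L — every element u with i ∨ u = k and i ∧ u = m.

p, s, t, v

Need u with i ∨ u = k and i ∧ u = m.
Checking each element gives: p, s, t, v.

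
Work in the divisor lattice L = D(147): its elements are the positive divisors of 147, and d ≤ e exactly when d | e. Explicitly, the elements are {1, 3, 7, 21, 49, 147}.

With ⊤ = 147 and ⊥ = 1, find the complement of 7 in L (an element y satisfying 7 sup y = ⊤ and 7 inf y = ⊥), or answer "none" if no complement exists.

none

For every candidate y, either 7 ∨ y ≠ 147 or 7 ∧ y ≠ 1; no complement exists.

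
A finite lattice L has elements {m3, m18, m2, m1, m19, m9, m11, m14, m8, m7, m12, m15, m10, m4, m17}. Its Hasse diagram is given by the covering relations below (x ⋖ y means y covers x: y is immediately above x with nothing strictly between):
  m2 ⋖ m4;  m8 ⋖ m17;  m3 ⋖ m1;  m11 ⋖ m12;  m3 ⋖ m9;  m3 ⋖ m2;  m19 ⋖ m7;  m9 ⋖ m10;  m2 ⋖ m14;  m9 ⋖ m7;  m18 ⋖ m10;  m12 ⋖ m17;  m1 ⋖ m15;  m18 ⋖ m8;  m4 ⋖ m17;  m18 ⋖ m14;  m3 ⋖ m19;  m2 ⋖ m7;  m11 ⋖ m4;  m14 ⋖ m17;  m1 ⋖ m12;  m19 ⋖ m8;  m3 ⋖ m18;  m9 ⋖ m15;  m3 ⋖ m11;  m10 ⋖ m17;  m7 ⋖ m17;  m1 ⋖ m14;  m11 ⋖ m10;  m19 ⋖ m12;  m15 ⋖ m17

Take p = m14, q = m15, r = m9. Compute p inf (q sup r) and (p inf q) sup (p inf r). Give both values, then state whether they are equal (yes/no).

q sup r = m15, so p inf (q sup r) = m14 inf m15 = m1.
p inf q = m1 and p inf r = m3, so (p inf q) sup (p inf r) = m1 sup m3 = m1.
Equal: yes.

m1; m1; yes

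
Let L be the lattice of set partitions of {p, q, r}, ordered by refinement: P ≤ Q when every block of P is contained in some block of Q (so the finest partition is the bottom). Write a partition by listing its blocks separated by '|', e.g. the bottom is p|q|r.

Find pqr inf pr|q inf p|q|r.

The meet (common refinement) of pqr, pr|q, p|q|r intersects blocks pairwise, giving p|q|r.

p|q|r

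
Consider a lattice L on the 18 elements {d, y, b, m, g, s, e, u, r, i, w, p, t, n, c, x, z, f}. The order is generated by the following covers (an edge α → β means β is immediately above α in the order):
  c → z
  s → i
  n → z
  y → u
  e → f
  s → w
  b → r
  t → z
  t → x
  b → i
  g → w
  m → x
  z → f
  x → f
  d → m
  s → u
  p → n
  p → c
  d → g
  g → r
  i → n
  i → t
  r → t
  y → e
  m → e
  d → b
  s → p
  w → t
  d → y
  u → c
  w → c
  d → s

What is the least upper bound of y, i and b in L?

Common upper bounds of {y, i, b}: f, z.
The least among these is z.

z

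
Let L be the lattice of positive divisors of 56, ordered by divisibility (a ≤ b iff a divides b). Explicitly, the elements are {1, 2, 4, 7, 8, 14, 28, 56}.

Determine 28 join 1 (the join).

Common upper bounds of {28, 1}: 28, 56.
The least among these is 28.

28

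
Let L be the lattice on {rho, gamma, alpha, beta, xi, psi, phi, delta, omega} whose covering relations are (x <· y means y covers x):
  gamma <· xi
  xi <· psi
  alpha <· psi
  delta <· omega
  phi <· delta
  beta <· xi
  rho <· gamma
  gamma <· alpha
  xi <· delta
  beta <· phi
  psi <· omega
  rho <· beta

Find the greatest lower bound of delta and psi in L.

xi

Common lower bounds of {delta, psi}: beta, gamma, rho, xi.
The greatest among these is xi.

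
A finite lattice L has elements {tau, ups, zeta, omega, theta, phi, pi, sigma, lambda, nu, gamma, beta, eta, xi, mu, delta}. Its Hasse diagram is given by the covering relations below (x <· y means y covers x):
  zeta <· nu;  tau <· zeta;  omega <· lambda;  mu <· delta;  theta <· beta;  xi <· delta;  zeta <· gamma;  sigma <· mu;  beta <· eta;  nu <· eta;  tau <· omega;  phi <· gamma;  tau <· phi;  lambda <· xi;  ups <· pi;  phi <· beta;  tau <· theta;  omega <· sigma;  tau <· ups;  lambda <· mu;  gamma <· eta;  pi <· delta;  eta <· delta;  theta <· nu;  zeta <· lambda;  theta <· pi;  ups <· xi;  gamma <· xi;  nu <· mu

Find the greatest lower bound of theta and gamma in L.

tau

Common lower bounds of {theta, gamma}: tau.
The greatest among these is tau.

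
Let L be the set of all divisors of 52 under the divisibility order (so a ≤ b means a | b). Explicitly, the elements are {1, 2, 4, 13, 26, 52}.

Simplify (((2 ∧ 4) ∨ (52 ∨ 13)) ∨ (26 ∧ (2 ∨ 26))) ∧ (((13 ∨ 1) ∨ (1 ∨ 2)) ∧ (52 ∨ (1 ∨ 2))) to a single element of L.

2 ∧ 4 = 2
52 ∨ 13 = 52
2 ∨ 52 = 52
2 ∨ 26 = 26
26 ∧ 26 = 26
52 ∨ 26 = 52
13 ∨ 1 = 13
1 ∨ 2 = 2
13 ∨ 2 = 26
1 ∨ 2 = 2
52 ∨ 2 = 52
26 ∧ 52 = 26
52 ∧ 26 = 26

26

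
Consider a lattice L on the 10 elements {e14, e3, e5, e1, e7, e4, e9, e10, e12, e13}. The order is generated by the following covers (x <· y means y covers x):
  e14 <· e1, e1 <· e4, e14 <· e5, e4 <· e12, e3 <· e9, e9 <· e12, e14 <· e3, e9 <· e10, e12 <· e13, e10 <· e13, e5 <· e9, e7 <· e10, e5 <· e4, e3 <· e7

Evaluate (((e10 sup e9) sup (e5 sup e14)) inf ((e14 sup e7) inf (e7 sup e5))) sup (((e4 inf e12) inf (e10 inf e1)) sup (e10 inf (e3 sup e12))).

e10 ∨ e9 = e10
e5 ∨ e14 = e5
e10 ∨ e5 = e10
e14 ∨ e7 = e7
e7 ∨ e5 = e10
e7 ∧ e10 = e7
e10 ∧ e7 = e7
e4 ∧ e12 = e4
e10 ∧ e1 = e14
e4 ∧ e14 = e14
e3 ∨ e12 = e12
e10 ∧ e12 = e9
e14 ∨ e9 = e9
e7 ∨ e9 = e10

e10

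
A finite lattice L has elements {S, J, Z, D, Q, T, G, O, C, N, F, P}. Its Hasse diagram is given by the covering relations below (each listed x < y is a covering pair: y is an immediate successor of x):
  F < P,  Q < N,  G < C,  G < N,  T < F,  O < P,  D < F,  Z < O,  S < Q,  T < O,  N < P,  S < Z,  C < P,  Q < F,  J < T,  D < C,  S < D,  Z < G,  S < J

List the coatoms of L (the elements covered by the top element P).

C, F, N, O

The coatoms are exactly the elements covered by P: C, F, N, O.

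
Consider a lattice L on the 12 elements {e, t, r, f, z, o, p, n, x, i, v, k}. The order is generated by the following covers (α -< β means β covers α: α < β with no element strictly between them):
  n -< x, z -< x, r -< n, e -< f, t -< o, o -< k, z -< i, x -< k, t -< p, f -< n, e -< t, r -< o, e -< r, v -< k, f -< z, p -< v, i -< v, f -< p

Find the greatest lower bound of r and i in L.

Common lower bounds of {r, i}: e.
The greatest among these is e.

e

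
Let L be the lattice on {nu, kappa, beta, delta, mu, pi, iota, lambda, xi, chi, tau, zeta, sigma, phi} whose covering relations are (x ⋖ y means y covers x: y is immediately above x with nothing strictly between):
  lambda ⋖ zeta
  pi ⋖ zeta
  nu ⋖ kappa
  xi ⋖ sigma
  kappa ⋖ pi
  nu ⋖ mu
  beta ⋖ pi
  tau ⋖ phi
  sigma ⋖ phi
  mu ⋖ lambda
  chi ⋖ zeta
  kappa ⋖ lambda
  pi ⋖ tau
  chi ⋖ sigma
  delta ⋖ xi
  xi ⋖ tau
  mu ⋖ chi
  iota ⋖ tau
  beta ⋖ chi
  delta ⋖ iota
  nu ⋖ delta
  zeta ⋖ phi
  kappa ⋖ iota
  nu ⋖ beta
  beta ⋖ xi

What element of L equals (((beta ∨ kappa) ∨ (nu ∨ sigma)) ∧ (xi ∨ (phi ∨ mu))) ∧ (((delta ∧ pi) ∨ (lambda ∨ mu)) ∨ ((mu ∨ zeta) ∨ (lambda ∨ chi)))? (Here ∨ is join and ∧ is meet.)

zeta

beta ∨ kappa = pi
nu ∨ sigma = sigma
pi ∨ sigma = phi
phi ∨ mu = phi
xi ∨ phi = phi
phi ∧ phi = phi
delta ∧ pi = nu
lambda ∨ mu = lambda
nu ∨ lambda = lambda
mu ∨ zeta = zeta
lambda ∨ chi = zeta
zeta ∨ zeta = zeta
lambda ∨ zeta = zeta
phi ∧ zeta = zeta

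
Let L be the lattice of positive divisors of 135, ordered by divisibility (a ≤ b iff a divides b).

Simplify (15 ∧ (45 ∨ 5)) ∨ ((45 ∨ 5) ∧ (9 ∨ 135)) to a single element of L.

45 ∨ 5 = 45
15 ∧ 45 = 15
45 ∨ 5 = 45
9 ∨ 135 = 135
45 ∧ 135 = 45
15 ∨ 45 = 45

45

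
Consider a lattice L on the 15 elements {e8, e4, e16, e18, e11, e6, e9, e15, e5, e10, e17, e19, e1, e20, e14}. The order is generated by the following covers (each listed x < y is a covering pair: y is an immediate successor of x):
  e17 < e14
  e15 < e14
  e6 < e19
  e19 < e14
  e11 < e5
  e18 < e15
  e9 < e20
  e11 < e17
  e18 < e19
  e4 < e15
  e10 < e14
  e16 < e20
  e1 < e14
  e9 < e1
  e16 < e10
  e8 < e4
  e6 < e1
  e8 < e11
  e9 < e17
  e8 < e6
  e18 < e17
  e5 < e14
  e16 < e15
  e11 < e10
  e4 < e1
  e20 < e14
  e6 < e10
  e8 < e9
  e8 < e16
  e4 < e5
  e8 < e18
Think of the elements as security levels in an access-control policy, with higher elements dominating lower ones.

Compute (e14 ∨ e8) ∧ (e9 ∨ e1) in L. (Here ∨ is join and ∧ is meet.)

e14 ∨ e8 = e14
e9 ∨ e1 = e1
e14 ∧ e1 = e1

e1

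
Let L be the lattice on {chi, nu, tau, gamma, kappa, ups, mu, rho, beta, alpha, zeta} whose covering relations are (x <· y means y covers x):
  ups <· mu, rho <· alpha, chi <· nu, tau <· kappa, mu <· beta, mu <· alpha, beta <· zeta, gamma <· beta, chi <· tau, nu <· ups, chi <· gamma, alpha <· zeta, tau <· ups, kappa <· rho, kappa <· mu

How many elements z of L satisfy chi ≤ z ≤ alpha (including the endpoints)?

8

The interval [chi, alpha] = {alpha, chi, kappa, mu, nu, rho, tau, ups}, which has 8 elements.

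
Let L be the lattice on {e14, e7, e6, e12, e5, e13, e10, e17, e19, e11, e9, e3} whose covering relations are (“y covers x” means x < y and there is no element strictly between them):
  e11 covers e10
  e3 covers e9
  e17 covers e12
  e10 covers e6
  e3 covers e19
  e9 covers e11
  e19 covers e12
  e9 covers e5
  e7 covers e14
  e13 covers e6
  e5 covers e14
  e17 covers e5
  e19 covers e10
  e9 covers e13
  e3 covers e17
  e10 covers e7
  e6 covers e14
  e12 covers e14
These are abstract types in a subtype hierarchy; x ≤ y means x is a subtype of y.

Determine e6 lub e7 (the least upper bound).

e10

Common upper bounds of {e6, e7}: e10, e11, e19, e3, e9.
The least among these is e10.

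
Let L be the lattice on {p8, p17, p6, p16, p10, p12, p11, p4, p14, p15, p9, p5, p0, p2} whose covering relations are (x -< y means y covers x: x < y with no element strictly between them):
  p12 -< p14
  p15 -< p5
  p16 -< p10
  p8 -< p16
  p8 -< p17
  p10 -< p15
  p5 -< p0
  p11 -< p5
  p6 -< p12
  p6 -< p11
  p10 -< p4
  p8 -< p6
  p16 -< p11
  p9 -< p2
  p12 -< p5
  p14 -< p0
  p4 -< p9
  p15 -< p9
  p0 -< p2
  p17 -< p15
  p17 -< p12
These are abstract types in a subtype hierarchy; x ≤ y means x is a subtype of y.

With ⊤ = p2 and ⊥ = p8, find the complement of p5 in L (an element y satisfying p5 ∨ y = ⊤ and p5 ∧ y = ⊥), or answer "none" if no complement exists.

none

For every candidate y, either p5 ∨ y ≠ p2 or p5 ∧ y ≠ p8; no complement exists.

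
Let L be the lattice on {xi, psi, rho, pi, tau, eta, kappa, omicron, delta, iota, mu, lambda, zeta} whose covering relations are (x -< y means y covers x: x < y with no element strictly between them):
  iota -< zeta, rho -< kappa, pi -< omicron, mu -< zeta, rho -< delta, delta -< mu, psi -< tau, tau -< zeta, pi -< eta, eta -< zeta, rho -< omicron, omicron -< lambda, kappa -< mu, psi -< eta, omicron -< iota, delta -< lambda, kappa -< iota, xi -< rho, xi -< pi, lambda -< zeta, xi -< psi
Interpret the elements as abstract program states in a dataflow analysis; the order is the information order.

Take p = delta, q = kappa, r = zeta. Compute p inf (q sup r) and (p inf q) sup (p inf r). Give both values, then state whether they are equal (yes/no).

delta; delta; yes

q sup r = zeta, so p inf (q sup r) = delta inf zeta = delta.
p inf q = rho and p inf r = delta, so (p inf q) sup (p inf r) = rho sup delta = delta.
Equal: yes.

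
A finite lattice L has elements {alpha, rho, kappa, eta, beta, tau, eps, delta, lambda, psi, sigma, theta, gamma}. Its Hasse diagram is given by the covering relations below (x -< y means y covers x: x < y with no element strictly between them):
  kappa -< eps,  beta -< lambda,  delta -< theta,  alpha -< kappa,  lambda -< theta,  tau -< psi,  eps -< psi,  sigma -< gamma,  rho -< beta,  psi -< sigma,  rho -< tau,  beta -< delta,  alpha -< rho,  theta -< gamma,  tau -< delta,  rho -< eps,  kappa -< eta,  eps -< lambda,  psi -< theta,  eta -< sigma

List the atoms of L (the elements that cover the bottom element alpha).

kappa, rho

The atoms are exactly the elements that cover alpha: kappa, rho.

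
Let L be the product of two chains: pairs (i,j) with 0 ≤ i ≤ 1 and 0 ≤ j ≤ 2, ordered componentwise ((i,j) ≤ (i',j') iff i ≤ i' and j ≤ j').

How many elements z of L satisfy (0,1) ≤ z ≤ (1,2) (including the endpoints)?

The interval [(0,1), (1,2)] = {(0,1), (0,2), (1,1), (1,2)}, which has 4 elements.

4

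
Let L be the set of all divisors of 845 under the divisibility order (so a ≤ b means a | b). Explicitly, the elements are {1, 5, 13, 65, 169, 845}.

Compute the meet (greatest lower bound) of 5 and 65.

5

In the divisibility order, the meet is the greatest common divisor: gcd(5, 65) = 5.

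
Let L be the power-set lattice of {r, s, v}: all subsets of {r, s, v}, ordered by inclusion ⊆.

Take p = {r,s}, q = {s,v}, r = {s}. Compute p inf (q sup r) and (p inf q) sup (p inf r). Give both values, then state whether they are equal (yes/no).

{s}; {s}; yes

q sup r = {s,v}, so p inf (q sup r) = {r,s} inf {s,v} = {s}.
p inf q = {s} and p inf r = {s}, so (p inf q) sup (p inf r) = {s} sup {s} = {s}.
Equal: yes.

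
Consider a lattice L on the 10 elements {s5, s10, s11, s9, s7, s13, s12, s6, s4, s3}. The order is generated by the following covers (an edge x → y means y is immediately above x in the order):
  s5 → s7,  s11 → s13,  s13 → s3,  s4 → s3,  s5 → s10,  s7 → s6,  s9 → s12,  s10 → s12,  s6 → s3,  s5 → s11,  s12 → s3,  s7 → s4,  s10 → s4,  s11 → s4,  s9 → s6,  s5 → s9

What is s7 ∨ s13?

s3

Common upper bounds of {s7, s13}: s3.
The least among these is s3.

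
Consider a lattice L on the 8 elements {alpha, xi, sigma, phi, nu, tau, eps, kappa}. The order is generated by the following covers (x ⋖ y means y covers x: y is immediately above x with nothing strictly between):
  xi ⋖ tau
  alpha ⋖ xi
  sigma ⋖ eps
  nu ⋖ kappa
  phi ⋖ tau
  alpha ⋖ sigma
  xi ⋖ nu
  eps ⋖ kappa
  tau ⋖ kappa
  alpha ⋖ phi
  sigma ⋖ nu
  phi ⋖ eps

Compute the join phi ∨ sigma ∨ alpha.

Common upper bounds of {phi, sigma, alpha}: eps, kappa.
The least among these is eps.

eps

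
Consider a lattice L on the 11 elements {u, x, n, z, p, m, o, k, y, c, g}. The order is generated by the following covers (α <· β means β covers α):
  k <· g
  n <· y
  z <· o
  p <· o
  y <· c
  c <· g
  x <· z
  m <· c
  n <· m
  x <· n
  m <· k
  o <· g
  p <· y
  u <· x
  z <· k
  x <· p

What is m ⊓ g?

m

Common lower bounds of {m, g}: m, n, u, x.
The greatest among these is m.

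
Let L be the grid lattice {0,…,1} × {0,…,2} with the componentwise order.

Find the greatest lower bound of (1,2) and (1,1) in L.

(1,1)

In a product of chains, the meet is componentwise min, giving (1,1).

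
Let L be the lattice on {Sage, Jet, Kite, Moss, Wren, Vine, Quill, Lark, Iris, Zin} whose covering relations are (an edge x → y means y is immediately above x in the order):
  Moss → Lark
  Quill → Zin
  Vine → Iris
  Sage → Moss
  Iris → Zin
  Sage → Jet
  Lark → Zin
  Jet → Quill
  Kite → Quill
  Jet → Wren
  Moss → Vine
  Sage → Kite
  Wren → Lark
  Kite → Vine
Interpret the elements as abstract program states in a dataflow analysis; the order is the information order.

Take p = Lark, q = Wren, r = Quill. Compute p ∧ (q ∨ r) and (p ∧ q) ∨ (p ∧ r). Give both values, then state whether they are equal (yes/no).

q ∨ r = Zin, so p ∧ (q ∨ r) = Lark ∧ Zin = Lark.
p ∧ q = Wren and p ∧ r = Jet, so (p ∧ q) ∨ (p ∧ r) = Wren ∨ Jet = Wren.
Equal: no.

Lark; Wren; no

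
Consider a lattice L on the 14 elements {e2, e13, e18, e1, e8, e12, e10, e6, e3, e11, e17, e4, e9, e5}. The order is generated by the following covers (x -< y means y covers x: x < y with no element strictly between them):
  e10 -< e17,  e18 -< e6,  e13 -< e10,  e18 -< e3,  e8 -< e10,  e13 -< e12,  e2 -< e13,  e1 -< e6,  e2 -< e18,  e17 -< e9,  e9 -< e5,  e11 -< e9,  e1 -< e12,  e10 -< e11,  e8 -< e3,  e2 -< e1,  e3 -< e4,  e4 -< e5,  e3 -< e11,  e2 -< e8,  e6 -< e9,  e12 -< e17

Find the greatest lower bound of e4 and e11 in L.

e3

Common lower bounds of {e4, e11}: e18, e2, e3, e8.
The greatest among these is e3.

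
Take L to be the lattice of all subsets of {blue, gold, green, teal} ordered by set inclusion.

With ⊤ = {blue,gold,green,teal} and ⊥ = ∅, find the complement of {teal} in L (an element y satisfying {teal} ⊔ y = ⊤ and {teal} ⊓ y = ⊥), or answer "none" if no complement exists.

{blue,gold,green}

Need y with {teal} ∨ y = {blue,gold,green,teal} and {teal} ∧ y = ∅.
Checking each element gives: {blue,gold,green}.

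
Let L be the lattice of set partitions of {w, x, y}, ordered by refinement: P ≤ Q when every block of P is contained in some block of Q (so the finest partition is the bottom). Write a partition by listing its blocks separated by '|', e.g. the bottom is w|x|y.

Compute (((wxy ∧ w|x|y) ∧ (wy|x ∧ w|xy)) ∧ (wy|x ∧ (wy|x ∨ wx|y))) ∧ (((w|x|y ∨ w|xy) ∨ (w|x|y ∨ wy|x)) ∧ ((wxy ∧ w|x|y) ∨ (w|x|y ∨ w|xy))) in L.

wxy ∧ w|x|y = w|x|y
wy|x ∧ w|xy = w|x|y
w|x|y ∧ w|x|y = w|x|y
wy|x ∨ wx|y = wxy
wy|x ∧ wxy = wy|x
w|x|y ∧ wy|x = w|x|y
w|x|y ∨ w|xy = w|xy
w|x|y ∨ wy|x = wy|x
w|xy ∨ wy|x = wxy
wxy ∧ w|x|y = w|x|y
w|x|y ∨ w|xy = w|xy
w|x|y ∨ w|xy = w|xy
wxy ∧ w|xy = w|xy
w|x|y ∧ w|xy = w|x|y

w|x|y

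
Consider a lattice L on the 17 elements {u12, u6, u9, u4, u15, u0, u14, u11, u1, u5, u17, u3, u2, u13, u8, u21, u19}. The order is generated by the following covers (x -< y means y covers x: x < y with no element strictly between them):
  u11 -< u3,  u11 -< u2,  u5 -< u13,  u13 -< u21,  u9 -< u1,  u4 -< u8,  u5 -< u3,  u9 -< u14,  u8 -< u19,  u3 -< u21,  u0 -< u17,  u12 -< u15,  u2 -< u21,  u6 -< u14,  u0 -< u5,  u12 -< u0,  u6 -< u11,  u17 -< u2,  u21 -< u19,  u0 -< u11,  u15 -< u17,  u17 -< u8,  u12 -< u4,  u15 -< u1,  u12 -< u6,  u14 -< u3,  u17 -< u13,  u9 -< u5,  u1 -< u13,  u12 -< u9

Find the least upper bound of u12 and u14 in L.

u14

Common upper bounds of {u12, u14}: u14, u19, u21, u3.
The least among these is u14.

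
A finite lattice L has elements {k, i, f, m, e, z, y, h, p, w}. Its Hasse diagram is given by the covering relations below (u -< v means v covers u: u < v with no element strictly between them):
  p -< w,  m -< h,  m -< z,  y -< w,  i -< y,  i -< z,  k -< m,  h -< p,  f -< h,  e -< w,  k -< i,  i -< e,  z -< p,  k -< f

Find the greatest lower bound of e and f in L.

k

Common lower bounds of {e, f}: k.
The greatest among these is k.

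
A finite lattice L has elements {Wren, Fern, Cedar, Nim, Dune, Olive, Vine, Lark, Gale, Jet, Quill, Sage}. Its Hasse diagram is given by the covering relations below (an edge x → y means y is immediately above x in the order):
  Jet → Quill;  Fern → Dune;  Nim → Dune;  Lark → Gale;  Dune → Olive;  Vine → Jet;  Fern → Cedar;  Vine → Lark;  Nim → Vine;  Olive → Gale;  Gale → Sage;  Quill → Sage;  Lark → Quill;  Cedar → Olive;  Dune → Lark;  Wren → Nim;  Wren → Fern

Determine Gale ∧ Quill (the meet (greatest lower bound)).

Lark

Common lower bounds of {Gale, Quill}: Dune, Fern, Lark, Nim, Vine, Wren.
The greatest among these is Lark.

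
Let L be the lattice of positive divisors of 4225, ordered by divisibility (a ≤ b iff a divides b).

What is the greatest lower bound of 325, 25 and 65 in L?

In the divisibility order, the meet is the greatest common divisor: gcd(325, 25, 65) = 5.

5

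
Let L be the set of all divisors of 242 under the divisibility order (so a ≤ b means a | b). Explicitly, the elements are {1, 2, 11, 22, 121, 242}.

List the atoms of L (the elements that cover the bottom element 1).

The atoms are exactly the elements that cover 1: 11, 2.

11, 2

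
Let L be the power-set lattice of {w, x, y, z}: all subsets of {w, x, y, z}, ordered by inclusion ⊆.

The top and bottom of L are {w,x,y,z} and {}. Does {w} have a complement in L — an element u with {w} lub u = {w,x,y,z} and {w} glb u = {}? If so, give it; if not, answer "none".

Need u with {w} ∨ u = {w,x,y,z} and {w} ∧ u = {}.
Checking each element gives: {x,y,z}.

{x,y,z}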